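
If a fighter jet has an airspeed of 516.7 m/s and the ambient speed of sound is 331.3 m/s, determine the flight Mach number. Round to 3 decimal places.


Step 1: M = V / a = 516.7 / 331.3
Step 2: M = 1.560

1.560


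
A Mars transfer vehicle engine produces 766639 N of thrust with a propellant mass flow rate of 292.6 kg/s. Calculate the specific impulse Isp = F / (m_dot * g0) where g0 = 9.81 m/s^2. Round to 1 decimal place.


Step 1: m_dot * g0 = 292.6 * 9.81 = 2870.41
Step 2: Isp = 766639 / 2870.41 = 267.1 s

267.1


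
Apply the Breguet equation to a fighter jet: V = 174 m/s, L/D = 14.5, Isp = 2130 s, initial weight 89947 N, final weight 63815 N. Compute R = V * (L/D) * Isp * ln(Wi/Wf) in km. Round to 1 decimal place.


Step 1: Coefficient = V * (L/D) * Isp = 174 * 14.5 * 2130 = 5373990.0 m
Step 2: Wi/Wf = 89947 / 63815 = 1.409496
Step 3: ln(1.409496) = 0.343232
Step 4: R = 5373990.0 * 0.343232 = 1844527.1 m = 1844.5 km

1844.5


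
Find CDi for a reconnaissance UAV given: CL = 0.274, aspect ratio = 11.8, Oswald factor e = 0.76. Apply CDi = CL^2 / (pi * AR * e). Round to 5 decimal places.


Step 1: CL^2 = 0.274^2 = 0.075076
Step 2: pi * AR * e = 3.14159 * 11.8 * 0.76 = 28.173803
Step 3: CDi = 0.075076 / 28.173803 = 0.00266

0.00266


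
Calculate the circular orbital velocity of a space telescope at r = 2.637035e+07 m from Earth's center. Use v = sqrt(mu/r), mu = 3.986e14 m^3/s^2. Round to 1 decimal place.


Step 1: mu / r = 3.986e14 / 2.637035e+07 = 15115461.1145
Step 2: v = sqrt(15115461.1145) = 3887.9 m/s

3887.9


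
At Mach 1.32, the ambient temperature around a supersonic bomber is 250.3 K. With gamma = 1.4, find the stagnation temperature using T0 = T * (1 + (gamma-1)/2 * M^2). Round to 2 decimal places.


Step 1: (gamma-1)/2 = 0.2
Step 2: M^2 = 1.7424
Step 3: 1 + 0.2 * 1.7424 = 1.34848
Step 4: T0 = 250.3 * 1.34848 = 337.52 K

337.52


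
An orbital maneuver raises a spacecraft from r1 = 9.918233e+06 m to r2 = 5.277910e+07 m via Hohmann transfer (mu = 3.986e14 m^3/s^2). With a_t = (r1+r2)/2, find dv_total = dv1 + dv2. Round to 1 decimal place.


Step 1: Transfer semi-major axis a_t = (9.918233e+06 + 5.277910e+07) / 2 = 3.134867e+07 m
Step 2: v1 (circular at r1) = sqrt(mu/r1) = 6339.45 m/s
Step 3: v_t1 = sqrt(mu*(2/r1 - 1/a_t)) = 8225.7 m/s
Step 4: dv1 = |8225.7 - 6339.45| = 1886.25 m/s
Step 5: v2 (circular at r2) = 2748.13 m/s, v_t2 = 1545.77 m/s
Step 6: dv2 = |2748.13 - 1545.77| = 1202.36 m/s
Step 7: Total delta-v = 1886.25 + 1202.36 = 3088.6 m/s

3088.6


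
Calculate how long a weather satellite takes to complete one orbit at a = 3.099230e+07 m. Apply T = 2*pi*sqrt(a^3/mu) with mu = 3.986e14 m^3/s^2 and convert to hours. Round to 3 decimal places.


Step 1: a^3 / mu = 2.976881e+22 / 3.986e14 = 7.468341e+07
Step 2: sqrt(7.468341e+07) = 8641.9563 s
Step 3: T = 2*pi * 8641.9563 = 54299.01 s
Step 4: T in hours = 54299.01 / 3600 = 15.083 hours

15.083


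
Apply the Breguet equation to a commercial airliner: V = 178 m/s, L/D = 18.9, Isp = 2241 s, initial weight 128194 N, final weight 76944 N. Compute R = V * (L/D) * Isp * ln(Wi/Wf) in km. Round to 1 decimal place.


Step 1: Coefficient = V * (L/D) * Isp = 178 * 18.9 * 2241 = 7539172.2 m
Step 2: Wi/Wf = 128194 / 76944 = 1.666069
Step 3: ln(1.666069) = 0.510467
Step 4: R = 7539172.2 * 0.510467 = 3848497.5 m = 3848.5 km

3848.5


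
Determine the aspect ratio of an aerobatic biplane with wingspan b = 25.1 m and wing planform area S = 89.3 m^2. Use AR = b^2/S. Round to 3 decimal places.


Step 1: b^2 = 25.1^2 = 630.01
Step 2: AR = 630.01 / 89.3 = 7.055

7.055


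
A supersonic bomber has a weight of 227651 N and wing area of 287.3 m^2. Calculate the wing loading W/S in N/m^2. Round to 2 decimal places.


Step 1: Wing loading = W / S = 227651 / 287.3
Step 2: Wing loading = 792.38 N/m^2

792.38


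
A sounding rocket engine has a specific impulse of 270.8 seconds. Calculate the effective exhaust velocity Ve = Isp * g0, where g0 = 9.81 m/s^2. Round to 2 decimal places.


Step 1: Ve = Isp * g0 = 270.8 * 9.81
Step 2: Ve = 2656.55 m/s

2656.55


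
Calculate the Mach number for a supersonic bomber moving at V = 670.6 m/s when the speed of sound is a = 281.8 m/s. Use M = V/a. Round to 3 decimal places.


Step 1: M = V / a = 670.6 / 281.8
Step 2: M = 2.380

2.380


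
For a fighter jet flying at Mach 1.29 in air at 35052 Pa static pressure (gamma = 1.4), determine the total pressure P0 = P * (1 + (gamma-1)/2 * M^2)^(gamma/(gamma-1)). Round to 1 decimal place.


Step 1: (gamma-1)/2 * M^2 = 0.2 * 1.6641 = 0.33282
Step 2: 1 + 0.33282 = 1.33282
Step 3: Exponent gamma/(gamma-1) = 3.5
Step 4: P0 = 35052 * 1.33282^3.5 = 95810.5 Pa

95810.5


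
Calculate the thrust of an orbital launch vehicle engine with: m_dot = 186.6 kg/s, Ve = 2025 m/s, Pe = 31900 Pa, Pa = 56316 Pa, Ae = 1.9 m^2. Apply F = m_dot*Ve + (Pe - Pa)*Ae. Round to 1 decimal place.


Step 1: Momentum thrust = m_dot * Ve = 186.6 * 2025 = 377865.0 N
Step 2: Pressure thrust = (Pe - Pa) * Ae = (31900 - 56316) * 1.9 = -46390.4 N
Step 3: Total thrust F = 377865.0 + -46390.4 = 331474.6 N

331474.6


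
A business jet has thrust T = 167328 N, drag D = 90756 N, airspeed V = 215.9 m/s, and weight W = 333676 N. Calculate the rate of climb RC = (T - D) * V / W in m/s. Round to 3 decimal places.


Step 1: Excess thrust = T - D = 167328 - 90756 = 76572 N
Step 2: Excess power = 76572 * 215.9 = 16531894.8 W
Step 3: RC = 16531894.8 / 333676 = 49.545 m/s

49.545


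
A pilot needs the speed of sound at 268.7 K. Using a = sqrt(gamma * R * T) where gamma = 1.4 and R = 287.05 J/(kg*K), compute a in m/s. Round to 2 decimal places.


Step 1: gamma * R * T = 1.4 * 287.05 * 268.7 = 107982.469
Step 2: a = sqrt(107982.469) = 328.61 m/s

328.61


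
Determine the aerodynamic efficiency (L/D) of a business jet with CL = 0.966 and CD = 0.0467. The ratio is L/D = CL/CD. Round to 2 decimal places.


Step 1: L/D = CL / CD = 0.966 / 0.0467
Step 2: L/D = 20.69

20.69


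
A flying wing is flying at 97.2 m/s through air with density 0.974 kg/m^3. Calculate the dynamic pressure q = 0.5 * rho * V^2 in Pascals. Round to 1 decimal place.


Step 1: V^2 = 97.2^2 = 9447.84
Step 2: q = 0.5 * 0.974 * 9447.84
Step 3: q = 4601.1 Pa

4601.1


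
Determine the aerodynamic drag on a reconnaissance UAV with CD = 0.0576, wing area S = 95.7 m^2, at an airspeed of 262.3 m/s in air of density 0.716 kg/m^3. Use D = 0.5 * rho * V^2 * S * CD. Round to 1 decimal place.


Step 1: Dynamic pressure q = 0.5 * 0.716 * 262.3^2 = 24630.8618 Pa
Step 2: Drag D = q * S * CD = 24630.8618 * 95.7 * 0.0576
Step 3: D = 135773.2 N

135773.2


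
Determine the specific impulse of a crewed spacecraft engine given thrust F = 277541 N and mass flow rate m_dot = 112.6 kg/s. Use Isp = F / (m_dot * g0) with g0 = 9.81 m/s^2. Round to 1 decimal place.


Step 1: m_dot * g0 = 112.6 * 9.81 = 1104.61
Step 2: Isp = 277541 / 1104.61 = 251.3 s

251.3


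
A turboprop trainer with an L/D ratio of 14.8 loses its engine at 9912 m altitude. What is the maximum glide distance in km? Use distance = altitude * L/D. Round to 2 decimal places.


Step 1: Glide distance = altitude * L/D = 9912 * 14.8 = 146697.6 m
Step 2: Convert to km: 146697.6 / 1000 = 146.70 km

146.70


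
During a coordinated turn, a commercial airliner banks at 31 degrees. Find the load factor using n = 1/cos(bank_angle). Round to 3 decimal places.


Step 1: Convert 31 degrees to radians = 0.541052
Step 2: cos(31 deg) = 0.857167
Step 3: n = 1 / 0.857167 = 1.167

1.167


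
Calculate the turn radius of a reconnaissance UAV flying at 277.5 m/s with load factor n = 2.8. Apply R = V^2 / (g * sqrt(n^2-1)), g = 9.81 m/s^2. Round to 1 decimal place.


Step 1: V^2 = 277.5^2 = 77006.25
Step 2: n^2 - 1 = 2.8^2 - 1 = 6.84
Step 3: sqrt(6.84) = 2.615339
Step 4: R = 77006.25 / (9.81 * 2.615339) = 3001.4 m

3001.4


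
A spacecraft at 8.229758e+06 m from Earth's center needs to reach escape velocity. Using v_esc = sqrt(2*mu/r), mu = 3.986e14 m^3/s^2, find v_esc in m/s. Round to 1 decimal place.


Step 1: 2*mu/r = 2 * 3.986e14 / 8.229758e+06 = 96867975.9478
Step 2: v_esc = sqrt(96867975.9478) = 9842.2 m/s

9842.2


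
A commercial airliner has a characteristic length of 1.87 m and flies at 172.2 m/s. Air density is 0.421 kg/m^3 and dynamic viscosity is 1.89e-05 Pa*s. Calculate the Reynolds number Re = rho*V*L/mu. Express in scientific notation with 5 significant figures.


Step 1: Numerator = rho * V * L = 0.421 * 172.2 * 1.87 = 135.567894
Step 2: Re = 135.567894 / 1.89e-05
Step 3: Re = 7.1729e+06

7.1729e+06


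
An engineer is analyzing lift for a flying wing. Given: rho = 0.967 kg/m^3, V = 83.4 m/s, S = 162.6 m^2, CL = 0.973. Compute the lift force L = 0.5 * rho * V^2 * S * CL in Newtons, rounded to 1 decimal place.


Step 1: Calculate dynamic pressure q = 0.5 * 0.967 * 83.4^2 = 0.5 * 0.967 * 6955.56 = 3363.0133 Pa
Step 2: Multiply by wing area and lift coefficient: L = 3363.0133 * 162.6 * 0.973
Step 3: L = 546825.9561 * 0.973 = 532061.7 N

532061.7


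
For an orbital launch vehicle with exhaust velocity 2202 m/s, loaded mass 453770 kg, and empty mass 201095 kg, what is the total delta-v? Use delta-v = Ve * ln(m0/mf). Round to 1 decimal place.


Step 1: Mass ratio m0/mf = 453770 / 201095 = 2.256496
Step 2: ln(2.256496) = 0.813813
Step 3: delta-v = 2202 * 0.813813 = 1792.0 m/s

1792.0


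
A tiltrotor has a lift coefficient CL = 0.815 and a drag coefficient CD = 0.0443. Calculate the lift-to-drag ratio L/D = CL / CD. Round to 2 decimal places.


Step 1: L/D = CL / CD = 0.815 / 0.0443
Step 2: L/D = 18.40

18.40


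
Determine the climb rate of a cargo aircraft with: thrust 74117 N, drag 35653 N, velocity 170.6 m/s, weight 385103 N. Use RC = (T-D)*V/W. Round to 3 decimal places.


Step 1: Excess thrust = T - D = 74117 - 35653 = 38464 N
Step 2: Excess power = 38464 * 170.6 = 6561958.4 W
Step 3: RC = 6561958.4 / 385103 = 17.039 m/s

17.039


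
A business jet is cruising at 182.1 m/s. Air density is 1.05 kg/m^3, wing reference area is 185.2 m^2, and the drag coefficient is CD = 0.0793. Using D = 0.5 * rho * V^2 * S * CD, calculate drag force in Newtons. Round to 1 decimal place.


Step 1: Dynamic pressure q = 0.5 * 1.05 * 182.1^2 = 17409.2152 Pa
Step 2: Drag D = q * S * CD = 17409.2152 * 185.2 * 0.0793
Step 3: D = 255678.0 N

255678.0


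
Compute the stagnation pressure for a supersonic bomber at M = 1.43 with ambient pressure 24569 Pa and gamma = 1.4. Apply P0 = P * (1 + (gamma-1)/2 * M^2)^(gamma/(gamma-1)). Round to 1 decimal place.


Step 1: (gamma-1)/2 * M^2 = 0.2 * 2.0449 = 0.40898
Step 2: 1 + 0.40898 = 1.40898
Step 3: Exponent gamma/(gamma-1) = 3.5
Step 4: P0 = 24569 * 1.40898^3.5 = 81574.5 Pa

81574.5


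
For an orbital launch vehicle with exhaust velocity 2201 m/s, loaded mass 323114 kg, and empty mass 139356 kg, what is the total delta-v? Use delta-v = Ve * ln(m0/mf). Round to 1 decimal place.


Step 1: Mass ratio m0/mf = 323114 / 139356 = 2.318623
Step 2: ln(2.318623) = 0.840973
Step 3: delta-v = 2201 * 0.840973 = 1851.0 m/s

1851.0


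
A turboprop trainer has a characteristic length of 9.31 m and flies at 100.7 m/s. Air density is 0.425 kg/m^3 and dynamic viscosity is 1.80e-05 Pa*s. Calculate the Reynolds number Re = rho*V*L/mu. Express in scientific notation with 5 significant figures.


Step 1: Numerator = rho * V * L = 0.425 * 100.7 * 9.31 = 398.444725
Step 2: Re = 398.444725 / 1.80e-05
Step 3: Re = 2.2136e+07

2.2136e+07


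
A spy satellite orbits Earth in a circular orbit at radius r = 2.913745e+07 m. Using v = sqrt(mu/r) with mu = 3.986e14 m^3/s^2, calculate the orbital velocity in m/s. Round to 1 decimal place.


Step 1: mu / r = 3.986e14 / 2.913745e+07 = 13679989.1549
Step 2: v = sqrt(13679989.1549) = 3698.6 m/s

3698.6


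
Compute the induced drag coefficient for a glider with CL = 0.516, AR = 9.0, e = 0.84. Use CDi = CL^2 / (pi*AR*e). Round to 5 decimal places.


Step 1: CL^2 = 0.516^2 = 0.266256
Step 2: pi * AR * e = 3.14159 * 9.0 * 0.84 = 23.75044
Step 3: CDi = 0.266256 / 23.75044 = 0.01121

0.01121


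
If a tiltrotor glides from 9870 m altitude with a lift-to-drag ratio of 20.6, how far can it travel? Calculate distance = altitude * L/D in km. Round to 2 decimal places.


Step 1: Glide distance = altitude * L/D = 9870 * 20.6 = 203322.0 m
Step 2: Convert to km: 203322.0 / 1000 = 203.32 km

203.32


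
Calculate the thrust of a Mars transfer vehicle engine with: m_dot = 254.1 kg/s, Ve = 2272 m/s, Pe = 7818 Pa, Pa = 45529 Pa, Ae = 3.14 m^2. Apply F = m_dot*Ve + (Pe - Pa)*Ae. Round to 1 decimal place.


Step 1: Momentum thrust = m_dot * Ve = 254.1 * 2272 = 577315.2 N
Step 2: Pressure thrust = (Pe - Pa) * Ae = (7818 - 45529) * 3.14 = -118412.54 N
Step 3: Total thrust F = 577315.2 + -118412.54 = 458902.7 N

458902.7


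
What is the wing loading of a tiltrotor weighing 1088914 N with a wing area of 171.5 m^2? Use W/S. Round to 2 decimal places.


Step 1: Wing loading = W / S = 1088914 / 171.5
Step 2: Wing loading = 6349.35 N/m^2

6349.35


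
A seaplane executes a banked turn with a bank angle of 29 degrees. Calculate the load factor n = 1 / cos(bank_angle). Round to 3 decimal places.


Step 1: Convert 29 degrees to radians = 0.506145
Step 2: cos(29 deg) = 0.87462
Step 3: n = 1 / 0.87462 = 1.143

1.143


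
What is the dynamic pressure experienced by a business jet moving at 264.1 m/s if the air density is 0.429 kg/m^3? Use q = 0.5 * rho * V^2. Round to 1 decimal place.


Step 1: V^2 = 264.1^2 = 69748.81
Step 2: q = 0.5 * 0.429 * 69748.81
Step 3: q = 14961.1 Pa

14961.1


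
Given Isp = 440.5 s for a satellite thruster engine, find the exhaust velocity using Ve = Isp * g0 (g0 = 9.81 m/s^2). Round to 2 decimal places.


Step 1: Ve = Isp * g0 = 440.5 * 9.81
Step 2: Ve = 4321.31 m/s

4321.31


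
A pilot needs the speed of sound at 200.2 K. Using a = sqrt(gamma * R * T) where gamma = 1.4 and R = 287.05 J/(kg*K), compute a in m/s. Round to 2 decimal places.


Step 1: gamma * R * T = 1.4 * 287.05 * 200.2 = 80454.374
Step 2: a = sqrt(80454.374) = 283.64 m/s

283.64


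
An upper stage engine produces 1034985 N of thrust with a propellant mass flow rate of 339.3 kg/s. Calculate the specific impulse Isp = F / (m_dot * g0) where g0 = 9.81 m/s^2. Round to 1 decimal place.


Step 1: m_dot * g0 = 339.3 * 9.81 = 3328.53
Step 2: Isp = 1034985 / 3328.53 = 310.9 s

310.9


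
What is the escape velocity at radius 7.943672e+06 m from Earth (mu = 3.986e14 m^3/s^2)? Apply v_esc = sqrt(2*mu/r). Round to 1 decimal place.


Step 1: 2*mu/r = 2 * 3.986e14 / 7.943672e+06 = 100356610.8973
Step 2: v_esc = sqrt(100356610.8973) = 10017.8 m/s

10017.8


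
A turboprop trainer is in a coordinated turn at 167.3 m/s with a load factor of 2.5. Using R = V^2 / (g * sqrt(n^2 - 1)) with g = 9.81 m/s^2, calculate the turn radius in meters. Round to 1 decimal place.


Step 1: V^2 = 167.3^2 = 27989.29
Step 2: n^2 - 1 = 2.5^2 - 1 = 5.25
Step 3: sqrt(5.25) = 2.291288
Step 4: R = 27989.29 / (9.81 * 2.291288) = 1245.2 m

1245.2


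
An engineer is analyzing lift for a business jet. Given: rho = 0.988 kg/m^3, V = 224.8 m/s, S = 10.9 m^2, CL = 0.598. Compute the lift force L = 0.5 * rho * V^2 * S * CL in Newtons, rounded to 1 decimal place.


Step 1: Calculate dynamic pressure q = 0.5 * 0.988 * 224.8^2 = 0.5 * 0.988 * 50535.04 = 24964.3098 Pa
Step 2: Multiply by wing area and lift coefficient: L = 24964.3098 * 10.9 * 0.598
Step 3: L = 272110.9764 * 0.598 = 162722.4 N

162722.4


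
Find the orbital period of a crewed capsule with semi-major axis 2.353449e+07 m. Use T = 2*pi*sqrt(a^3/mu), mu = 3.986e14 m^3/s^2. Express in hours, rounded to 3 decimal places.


Step 1: a^3 / mu = 1.303510e+22 / 3.986e14 = 3.270221e+07
Step 2: sqrt(3.270221e+07) = 5718.5845 s
Step 3: T = 2*pi * 5718.5845 = 35930.93 s
Step 4: T in hours = 35930.93 / 3600 = 9.981 hours

9.981


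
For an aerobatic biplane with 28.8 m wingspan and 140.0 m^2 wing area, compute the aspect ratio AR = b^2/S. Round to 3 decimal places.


Step 1: b^2 = 28.8^2 = 829.44
Step 2: AR = 829.44 / 140.0 = 5.925

5.925


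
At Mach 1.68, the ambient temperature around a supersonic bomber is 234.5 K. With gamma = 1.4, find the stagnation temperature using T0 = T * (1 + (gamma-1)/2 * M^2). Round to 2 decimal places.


Step 1: (gamma-1)/2 = 0.2
Step 2: M^2 = 2.8224
Step 3: 1 + 0.2 * 2.8224 = 1.56448
Step 4: T0 = 234.5 * 1.56448 = 366.87 K

366.87


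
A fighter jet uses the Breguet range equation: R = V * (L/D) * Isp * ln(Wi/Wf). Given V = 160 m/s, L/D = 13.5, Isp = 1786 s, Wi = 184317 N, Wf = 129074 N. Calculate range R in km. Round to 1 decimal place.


Step 1: Coefficient = V * (L/D) * Isp = 160 * 13.5 * 1786 = 3857760.0 m
Step 2: Wi/Wf = 184317 / 129074 = 1.427995
Step 3: ln(1.427995) = 0.356271
Step 4: R = 3857760.0 * 0.356271 = 1374408.9 m = 1374.4 km

1374.4


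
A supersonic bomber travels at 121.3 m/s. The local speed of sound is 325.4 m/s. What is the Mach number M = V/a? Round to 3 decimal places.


Step 1: M = V / a = 121.3 / 325.4
Step 2: M = 0.373

0.373


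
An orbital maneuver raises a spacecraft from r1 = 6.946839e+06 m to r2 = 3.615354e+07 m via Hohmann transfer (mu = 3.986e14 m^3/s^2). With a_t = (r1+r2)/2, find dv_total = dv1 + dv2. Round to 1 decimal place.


Step 1: Transfer semi-major axis a_t = (6.946839e+06 + 3.615354e+07) / 2 = 2.155019e+07 m
Step 2: v1 (circular at r1) = sqrt(mu/r1) = 7574.87 m/s
Step 3: v_t1 = sqrt(mu*(2/r1 - 1/a_t)) = 9811.26 m/s
Step 4: dv1 = |9811.26 - 7574.87| = 2236.4 m/s
Step 5: v2 (circular at r2) = 3320.42 m/s, v_t2 = 1885.22 m/s
Step 6: dv2 = |3320.42 - 1885.22| = 1435.2 m/s
Step 7: Total delta-v = 2236.4 + 1435.2 = 3671.6 m/s

3671.6


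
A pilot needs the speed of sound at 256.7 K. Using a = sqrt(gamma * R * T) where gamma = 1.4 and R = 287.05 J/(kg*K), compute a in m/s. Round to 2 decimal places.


Step 1: gamma * R * T = 1.4 * 287.05 * 256.7 = 103160.029
Step 2: a = sqrt(103160.029) = 321.19 m/s

321.19


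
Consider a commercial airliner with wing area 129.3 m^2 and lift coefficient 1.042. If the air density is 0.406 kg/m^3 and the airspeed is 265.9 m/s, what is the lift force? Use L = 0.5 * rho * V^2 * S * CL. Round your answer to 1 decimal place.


Step 1: Calculate dynamic pressure q = 0.5 * 0.406 * 265.9^2 = 0.5 * 0.406 * 70702.81 = 14352.6704 Pa
Step 2: Multiply by wing area and lift coefficient: L = 14352.6704 * 129.3 * 1.042
Step 3: L = 1855800.2866 * 1.042 = 1933743.9 N

1933743.9


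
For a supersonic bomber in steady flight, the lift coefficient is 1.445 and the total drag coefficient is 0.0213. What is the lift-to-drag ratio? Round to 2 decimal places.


Step 1: L/D = CL / CD = 1.445 / 0.0213
Step 2: L/D = 67.84

67.84


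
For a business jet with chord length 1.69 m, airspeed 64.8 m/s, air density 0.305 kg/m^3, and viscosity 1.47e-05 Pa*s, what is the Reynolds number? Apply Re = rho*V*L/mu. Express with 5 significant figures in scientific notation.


Step 1: Numerator = rho * V * L = 0.305 * 64.8 * 1.69 = 33.40116
Step 2: Re = 33.40116 / 1.47e-05
Step 3: Re = 2.2722e+06

2.2722e+06


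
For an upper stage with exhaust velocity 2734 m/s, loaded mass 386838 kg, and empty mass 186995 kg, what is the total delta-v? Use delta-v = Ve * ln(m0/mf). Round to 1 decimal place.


Step 1: Mass ratio m0/mf = 386838 / 186995 = 2.068708
Step 2: ln(2.068708) = 0.726924
Step 3: delta-v = 2734 * 0.726924 = 1987.4 m/s

1987.4


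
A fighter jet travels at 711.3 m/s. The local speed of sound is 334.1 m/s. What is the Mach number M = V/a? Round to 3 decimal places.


Step 1: M = V / a = 711.3 / 334.1
Step 2: M = 2.129

2.129


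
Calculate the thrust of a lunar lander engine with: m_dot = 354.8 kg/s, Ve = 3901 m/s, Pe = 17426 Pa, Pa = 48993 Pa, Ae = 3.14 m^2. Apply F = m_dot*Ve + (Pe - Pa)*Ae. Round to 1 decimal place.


Step 1: Momentum thrust = m_dot * Ve = 354.8 * 3901 = 1384074.8 N
Step 2: Pressure thrust = (Pe - Pa) * Ae = (17426 - 48993) * 3.14 = -99120.38 N
Step 3: Total thrust F = 1384074.8 + -99120.38 = 1284954.4 N

1284954.4


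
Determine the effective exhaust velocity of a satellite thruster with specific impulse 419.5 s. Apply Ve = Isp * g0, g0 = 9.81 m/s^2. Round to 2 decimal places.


Step 1: Ve = Isp * g0 = 419.5 * 9.81
Step 2: Ve = 4115.30 m/s

4115.30


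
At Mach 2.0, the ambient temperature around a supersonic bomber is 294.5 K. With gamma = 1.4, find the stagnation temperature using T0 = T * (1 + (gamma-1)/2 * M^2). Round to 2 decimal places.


Step 1: (gamma-1)/2 = 0.2
Step 2: M^2 = 4.0
Step 3: 1 + 0.2 * 4.0 = 1.8
Step 4: T0 = 294.5 * 1.8 = 530.10 K

530.10


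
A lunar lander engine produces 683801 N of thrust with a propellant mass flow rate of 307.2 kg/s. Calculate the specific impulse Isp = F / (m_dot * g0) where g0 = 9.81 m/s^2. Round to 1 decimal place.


Step 1: m_dot * g0 = 307.2 * 9.81 = 3013.63
Step 2: Isp = 683801 / 3013.63 = 226.9 s

226.9


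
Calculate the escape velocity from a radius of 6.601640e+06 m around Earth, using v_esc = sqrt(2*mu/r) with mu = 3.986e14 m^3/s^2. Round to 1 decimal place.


Step 1: 2*mu/r = 2 * 3.986e14 / 6.601640e+06 = 120757872.2863
Step 2: v_esc = sqrt(120757872.2863) = 10989.0 m/s

10989.0


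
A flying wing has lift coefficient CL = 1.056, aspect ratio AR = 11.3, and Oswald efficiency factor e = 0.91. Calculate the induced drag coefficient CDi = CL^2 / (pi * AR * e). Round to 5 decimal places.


Step 1: CL^2 = 1.056^2 = 1.115136
Step 2: pi * AR * e = 3.14159 * 11.3 * 0.91 = 32.304997
Step 3: CDi = 1.115136 / 32.304997 = 0.03452

0.03452


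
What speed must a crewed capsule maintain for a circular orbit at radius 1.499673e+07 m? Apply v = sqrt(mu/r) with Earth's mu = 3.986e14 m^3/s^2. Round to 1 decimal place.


Step 1: mu / r = 3.986e14 / 1.499673e+07 = 26579127.5831
Step 2: v = sqrt(26579127.5831) = 5155.5 m/s

5155.5


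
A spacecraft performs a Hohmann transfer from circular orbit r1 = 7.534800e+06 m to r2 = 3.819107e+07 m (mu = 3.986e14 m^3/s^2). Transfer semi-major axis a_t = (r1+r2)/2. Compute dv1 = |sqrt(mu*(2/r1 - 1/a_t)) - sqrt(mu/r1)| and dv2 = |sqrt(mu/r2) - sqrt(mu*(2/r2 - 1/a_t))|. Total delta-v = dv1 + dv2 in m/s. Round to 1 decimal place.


Step 1: Transfer semi-major axis a_t = (7.534800e+06 + 3.819107e+07) / 2 = 2.286294e+07 m
Step 2: v1 (circular at r1) = sqrt(mu/r1) = 7273.32 m/s
Step 3: v_t1 = sqrt(mu*(2/r1 - 1/a_t)) = 9400.43 m/s
Step 4: dv1 = |9400.43 - 7273.32| = 2127.11 m/s
Step 5: v2 (circular at r2) = 3230.63 m/s, v_t2 = 1854.63 m/s
Step 6: dv2 = |3230.63 - 1854.63| = 1376.0 m/s
Step 7: Total delta-v = 2127.11 + 1376.0 = 3503.1 m/s

3503.1


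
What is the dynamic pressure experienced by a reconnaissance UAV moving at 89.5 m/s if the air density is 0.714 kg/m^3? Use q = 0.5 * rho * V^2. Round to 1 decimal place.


Step 1: V^2 = 89.5^2 = 8010.25
Step 2: q = 0.5 * 0.714 * 8010.25
Step 3: q = 2859.7 Pa

2859.7


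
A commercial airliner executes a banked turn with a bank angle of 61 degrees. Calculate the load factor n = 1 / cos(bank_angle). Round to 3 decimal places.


Step 1: Convert 61 degrees to radians = 1.064651
Step 2: cos(61 deg) = 0.48481
Step 3: n = 1 / 0.48481 = 2.063

2.063


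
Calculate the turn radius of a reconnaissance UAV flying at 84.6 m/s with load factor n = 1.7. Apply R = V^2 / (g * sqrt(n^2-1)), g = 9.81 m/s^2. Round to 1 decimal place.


Step 1: V^2 = 84.6^2 = 7157.16
Step 2: n^2 - 1 = 1.7^2 - 1 = 1.89
Step 3: sqrt(1.89) = 1.374773
Step 4: R = 7157.16 / (9.81 * 1.374773) = 530.7 m

530.7


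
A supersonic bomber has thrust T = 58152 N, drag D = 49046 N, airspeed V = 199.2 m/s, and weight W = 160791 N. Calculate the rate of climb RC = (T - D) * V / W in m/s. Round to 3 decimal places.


Step 1: Excess thrust = T - D = 58152 - 49046 = 9106 N
Step 2: Excess power = 9106 * 199.2 = 1813915.2 W
Step 3: RC = 1813915.2 / 160791 = 11.281 m/s

11.281


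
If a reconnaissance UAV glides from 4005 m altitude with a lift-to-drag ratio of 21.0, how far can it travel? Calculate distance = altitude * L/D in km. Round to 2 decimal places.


Step 1: Glide distance = altitude * L/D = 4005 * 21.0 = 84105.0 m
Step 2: Convert to km: 84105.0 / 1000 = 84.11 km

84.11


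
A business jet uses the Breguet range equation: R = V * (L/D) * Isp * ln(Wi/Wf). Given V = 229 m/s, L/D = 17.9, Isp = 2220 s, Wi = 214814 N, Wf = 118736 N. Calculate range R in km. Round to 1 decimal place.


Step 1: Coefficient = V * (L/D) * Isp = 229 * 17.9 * 2220 = 9100002.0 m
Step 2: Wi/Wf = 214814 / 118736 = 1.809173
Step 3: ln(1.809173) = 0.59287
Step 4: R = 9100002.0 * 0.59287 = 5395118.2 m = 5395.1 km

5395.1


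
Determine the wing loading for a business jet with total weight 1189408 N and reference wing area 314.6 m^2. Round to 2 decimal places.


Step 1: Wing loading = W / S = 1189408 / 314.6
Step 2: Wing loading = 3780.70 N/m^2

3780.70


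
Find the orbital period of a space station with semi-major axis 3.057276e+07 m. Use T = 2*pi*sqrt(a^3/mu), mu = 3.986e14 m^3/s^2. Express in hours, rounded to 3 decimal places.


Step 1: a^3 / mu = 2.857616e+22 / 3.986e14 = 7.169133e+07
Step 2: sqrt(7.169133e+07) = 8467.0734 s
Step 3: T = 2*pi * 8467.0734 = 53200.19 s
Step 4: T in hours = 53200.19 / 3600 = 14.778 hours

14.778


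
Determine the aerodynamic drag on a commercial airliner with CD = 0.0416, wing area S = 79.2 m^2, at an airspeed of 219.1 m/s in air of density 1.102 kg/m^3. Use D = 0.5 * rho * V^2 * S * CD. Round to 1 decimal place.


Step 1: Dynamic pressure q = 0.5 * 1.102 * 219.1^2 = 26450.6503 Pa
Step 2: Drag D = q * S * CD = 26450.6503 * 79.2 * 0.0416
Step 3: D = 87147.5 N

87147.5


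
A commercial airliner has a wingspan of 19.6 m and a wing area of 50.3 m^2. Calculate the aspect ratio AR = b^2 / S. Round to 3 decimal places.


Step 1: b^2 = 19.6^2 = 384.16
Step 2: AR = 384.16 / 50.3 = 7.637

7.637


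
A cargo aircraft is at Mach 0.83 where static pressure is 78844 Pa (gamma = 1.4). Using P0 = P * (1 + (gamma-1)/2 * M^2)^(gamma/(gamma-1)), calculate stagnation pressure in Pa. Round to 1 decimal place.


Step 1: (gamma-1)/2 * M^2 = 0.2 * 0.6889 = 0.13778
Step 2: 1 + 0.13778 = 1.13778
Step 3: Exponent gamma/(gamma-1) = 3.5
Step 4: P0 = 78844 * 1.13778^3.5 = 123871.9 Pa

123871.9


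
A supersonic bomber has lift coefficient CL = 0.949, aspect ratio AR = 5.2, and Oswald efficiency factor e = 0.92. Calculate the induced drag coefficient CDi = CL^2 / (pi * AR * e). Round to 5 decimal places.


Step 1: CL^2 = 0.949^2 = 0.900601
Step 2: pi * AR * e = 3.14159 * 5.2 * 0.92 = 15.029379
Step 3: CDi = 0.900601 / 15.029379 = 0.05992

0.05992


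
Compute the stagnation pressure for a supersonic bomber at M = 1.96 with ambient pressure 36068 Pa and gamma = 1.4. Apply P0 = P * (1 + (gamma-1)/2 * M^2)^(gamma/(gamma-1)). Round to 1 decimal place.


Step 1: (gamma-1)/2 * M^2 = 0.2 * 3.8416 = 0.76832
Step 2: 1 + 0.76832 = 1.76832
Step 3: Exponent gamma/(gamma-1) = 3.5
Step 4: P0 = 36068 * 1.76832^3.5 = 265207.1 Pa

265207.1


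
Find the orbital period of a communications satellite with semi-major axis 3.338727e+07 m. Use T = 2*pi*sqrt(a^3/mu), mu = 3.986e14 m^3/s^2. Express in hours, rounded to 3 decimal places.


Step 1: a^3 / mu = 3.721712e+22 / 3.986e14 = 9.336959e+07
Step 2: sqrt(9.336959e+07) = 9662.7939 s
Step 3: T = 2*pi * 9662.7939 = 60713.12 s
Step 4: T in hours = 60713.12 / 3600 = 16.865 hours

16.865


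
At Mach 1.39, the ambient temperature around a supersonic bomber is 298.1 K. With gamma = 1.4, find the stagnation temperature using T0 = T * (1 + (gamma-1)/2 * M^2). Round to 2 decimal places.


Step 1: (gamma-1)/2 = 0.2
Step 2: M^2 = 1.9321
Step 3: 1 + 0.2 * 1.9321 = 1.38642
Step 4: T0 = 298.1 * 1.38642 = 413.29 K

413.29


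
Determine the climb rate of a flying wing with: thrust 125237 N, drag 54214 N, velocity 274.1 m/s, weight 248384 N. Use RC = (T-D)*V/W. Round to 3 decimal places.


Step 1: Excess thrust = T - D = 125237 - 54214 = 71023 N
Step 2: Excess power = 71023 * 274.1 = 19467404.3 W
Step 3: RC = 19467404.3 / 248384 = 78.376 m/s

78.376


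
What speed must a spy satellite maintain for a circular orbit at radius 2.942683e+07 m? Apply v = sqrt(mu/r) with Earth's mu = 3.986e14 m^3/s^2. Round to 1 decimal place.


Step 1: mu / r = 3.986e14 / 2.942683e+07 = 13545461.7436
Step 2: v = sqrt(13545461.7436) = 3680.4 m/s

3680.4


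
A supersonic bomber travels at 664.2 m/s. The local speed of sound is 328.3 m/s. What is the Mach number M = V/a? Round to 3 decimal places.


Step 1: M = V / a = 664.2 / 328.3
Step 2: M = 2.023

2.023


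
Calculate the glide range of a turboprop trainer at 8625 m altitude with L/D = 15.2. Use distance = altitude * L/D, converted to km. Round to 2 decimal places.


Step 1: Glide distance = altitude * L/D = 8625 * 15.2 = 131100.0 m
Step 2: Convert to km: 131100.0 / 1000 = 131.10 km

131.10


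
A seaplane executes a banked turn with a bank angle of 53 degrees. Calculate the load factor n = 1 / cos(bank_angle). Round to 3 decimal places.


Step 1: Convert 53 degrees to radians = 0.925025
Step 2: cos(53 deg) = 0.601815
Step 3: n = 1 / 0.601815 = 1.662

1.662


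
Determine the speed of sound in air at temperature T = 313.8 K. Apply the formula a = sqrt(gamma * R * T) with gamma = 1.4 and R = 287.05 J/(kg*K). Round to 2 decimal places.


Step 1: gamma * R * T = 1.4 * 287.05 * 313.8 = 126106.806
Step 2: a = sqrt(126106.806) = 355.12 m/s

355.12


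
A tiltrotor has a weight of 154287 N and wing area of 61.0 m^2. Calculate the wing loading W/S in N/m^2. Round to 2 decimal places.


Step 1: Wing loading = W / S = 154287 / 61.0
Step 2: Wing loading = 2529.30 N/m^2

2529.30


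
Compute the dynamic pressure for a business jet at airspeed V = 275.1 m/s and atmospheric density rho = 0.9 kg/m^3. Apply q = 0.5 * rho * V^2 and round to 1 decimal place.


Step 1: V^2 = 275.1^2 = 75680.01
Step 2: q = 0.5 * 0.9 * 75680.01
Step 3: q = 34056.0 Pa

34056.0


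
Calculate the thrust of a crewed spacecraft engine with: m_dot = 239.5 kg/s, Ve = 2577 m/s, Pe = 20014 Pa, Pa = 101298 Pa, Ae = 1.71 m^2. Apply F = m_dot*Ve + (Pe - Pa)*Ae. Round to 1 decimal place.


Step 1: Momentum thrust = m_dot * Ve = 239.5 * 2577 = 617191.5 N
Step 2: Pressure thrust = (Pe - Pa) * Ae = (20014 - 101298) * 1.71 = -138995.64 N
Step 3: Total thrust F = 617191.5 + -138995.64 = 478195.9 N

478195.9


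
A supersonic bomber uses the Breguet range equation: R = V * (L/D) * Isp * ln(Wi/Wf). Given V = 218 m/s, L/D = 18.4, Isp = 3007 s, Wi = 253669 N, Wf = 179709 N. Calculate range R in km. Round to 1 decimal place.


Step 1: Coefficient = V * (L/D) * Isp = 218 * 18.4 * 3007 = 12061678.4 m
Step 2: Wi/Wf = 253669 / 179709 = 1.411554
Step 3: ln(1.411554) = 0.344691
Step 4: R = 12061678.4 * 0.344691 = 4157556.7 m = 4157.6 km

4157.6


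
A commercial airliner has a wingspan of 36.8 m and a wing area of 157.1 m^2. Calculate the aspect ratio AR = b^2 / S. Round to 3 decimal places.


Step 1: b^2 = 36.8^2 = 1354.24
Step 2: AR = 1354.24 / 157.1 = 8.620

8.620


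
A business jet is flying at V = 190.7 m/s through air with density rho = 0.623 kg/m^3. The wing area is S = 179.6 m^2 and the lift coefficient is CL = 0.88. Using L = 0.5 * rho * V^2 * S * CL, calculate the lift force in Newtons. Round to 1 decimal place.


Step 1: Calculate dynamic pressure q = 0.5 * 0.623 * 190.7^2 = 0.5 * 0.623 * 36366.49 = 11328.1616 Pa
Step 2: Multiply by wing area and lift coefficient: L = 11328.1616 * 179.6 * 0.88
Step 3: L = 2034537.8296 * 0.88 = 1790393.3 N

1790393.3


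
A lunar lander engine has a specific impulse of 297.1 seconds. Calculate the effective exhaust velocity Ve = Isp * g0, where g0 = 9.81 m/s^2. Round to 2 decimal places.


Step 1: Ve = Isp * g0 = 297.1 * 9.81
Step 2: Ve = 2914.55 m/s

2914.55


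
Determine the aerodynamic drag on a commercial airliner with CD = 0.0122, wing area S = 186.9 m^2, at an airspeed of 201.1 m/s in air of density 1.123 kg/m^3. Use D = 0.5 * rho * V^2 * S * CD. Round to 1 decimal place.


Step 1: Dynamic pressure q = 0.5 * 1.123 * 201.1^2 = 22707.7394 Pa
Step 2: Drag D = q * S * CD = 22707.7394 * 186.9 * 0.0122
Step 3: D = 51777.7 N

51777.7


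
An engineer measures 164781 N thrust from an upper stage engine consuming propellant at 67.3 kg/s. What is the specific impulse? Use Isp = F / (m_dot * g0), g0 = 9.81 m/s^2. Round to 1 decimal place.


Step 1: m_dot * g0 = 67.3 * 9.81 = 660.21
Step 2: Isp = 164781 / 660.21 = 249.6 s

249.6


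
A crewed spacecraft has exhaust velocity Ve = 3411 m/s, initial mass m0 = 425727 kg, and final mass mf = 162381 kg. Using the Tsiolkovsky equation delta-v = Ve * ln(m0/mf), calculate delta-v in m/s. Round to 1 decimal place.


Step 1: Mass ratio m0/mf = 425727 / 162381 = 2.621778
Step 2: ln(2.621778) = 0.963853
Step 3: delta-v = 3411 * 0.963853 = 3287.7 m/s

3287.7


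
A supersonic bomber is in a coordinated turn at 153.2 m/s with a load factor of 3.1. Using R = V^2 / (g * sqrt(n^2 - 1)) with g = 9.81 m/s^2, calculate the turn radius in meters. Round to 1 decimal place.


Step 1: V^2 = 153.2^2 = 23470.24
Step 2: n^2 - 1 = 3.1^2 - 1 = 8.61
Step 3: sqrt(8.61) = 2.93428
Step 4: R = 23470.24 / (9.81 * 2.93428) = 815.4 m

815.4


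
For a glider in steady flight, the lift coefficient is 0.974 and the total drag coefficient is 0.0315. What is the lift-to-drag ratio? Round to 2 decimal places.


Step 1: L/D = CL / CD = 0.974 / 0.0315
Step 2: L/D = 30.92

30.92


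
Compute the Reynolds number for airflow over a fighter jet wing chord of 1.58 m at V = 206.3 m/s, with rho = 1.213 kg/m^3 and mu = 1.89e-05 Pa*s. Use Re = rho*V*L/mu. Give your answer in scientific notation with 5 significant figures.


Step 1: Numerator = rho * V * L = 1.213 * 206.3 * 1.58 = 395.382202
Step 2: Re = 395.382202 / 1.89e-05
Step 3: Re = 2.0920e+07

2.0920e+07


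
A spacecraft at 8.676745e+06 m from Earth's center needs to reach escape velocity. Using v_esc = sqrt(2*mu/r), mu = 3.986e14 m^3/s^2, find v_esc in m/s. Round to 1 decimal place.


Step 1: 2*mu/r = 2 * 3.986e14 / 8.676745e+06 = 91877772.1369
Step 2: v_esc = sqrt(91877772.1369) = 9585.3 m/s

9585.3


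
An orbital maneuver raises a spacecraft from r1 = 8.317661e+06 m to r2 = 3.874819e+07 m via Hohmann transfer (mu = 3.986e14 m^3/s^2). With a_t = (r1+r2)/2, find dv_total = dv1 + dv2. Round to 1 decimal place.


Step 1: Transfer semi-major axis a_t = (8.317661e+06 + 3.874819e+07) / 2 = 2.353293e+07 m
Step 2: v1 (circular at r1) = sqrt(mu/r1) = 6922.58 m/s
Step 3: v_t1 = sqrt(mu*(2/r1 - 1/a_t)) = 8882.92 m/s
Step 4: dv1 = |8882.92 - 6922.58| = 1960.34 m/s
Step 5: v2 (circular at r2) = 3207.32 m/s, v_t2 = 1906.8 m/s
Step 6: dv2 = |3207.32 - 1906.8| = 1300.52 m/s
Step 7: Total delta-v = 1960.34 + 1300.52 = 3260.9 m/s

3260.9


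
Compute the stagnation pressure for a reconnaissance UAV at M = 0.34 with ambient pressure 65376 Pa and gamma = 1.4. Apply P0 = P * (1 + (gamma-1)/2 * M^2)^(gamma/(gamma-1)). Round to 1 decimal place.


Step 1: (gamma-1)/2 * M^2 = 0.2 * 0.1156 = 0.02312
Step 2: 1 + 0.02312 = 1.02312
Step 3: Exponent gamma/(gamma-1) = 3.5
Step 4: P0 = 65376 * 1.02312^3.5 = 70820.9 Pa

70820.9


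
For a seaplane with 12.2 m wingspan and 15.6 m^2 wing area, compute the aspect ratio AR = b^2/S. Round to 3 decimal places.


Step 1: b^2 = 12.2^2 = 148.84
Step 2: AR = 148.84 / 15.6 = 9.541

9.541


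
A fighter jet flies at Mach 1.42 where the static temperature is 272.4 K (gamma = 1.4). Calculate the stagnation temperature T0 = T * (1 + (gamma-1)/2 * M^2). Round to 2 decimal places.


Step 1: (gamma-1)/2 = 0.2
Step 2: M^2 = 2.0164
Step 3: 1 + 0.2 * 2.0164 = 1.40328
Step 4: T0 = 272.4 * 1.40328 = 382.25 K

382.25


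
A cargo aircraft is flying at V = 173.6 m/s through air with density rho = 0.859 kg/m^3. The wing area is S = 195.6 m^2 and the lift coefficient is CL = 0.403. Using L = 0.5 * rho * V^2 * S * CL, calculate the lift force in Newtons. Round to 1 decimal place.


Step 1: Calculate dynamic pressure q = 0.5 * 0.859 * 173.6^2 = 0.5 * 0.859 * 30136.96 = 12943.8243 Pa
Step 2: Multiply by wing area and lift coefficient: L = 12943.8243 * 195.6 * 0.403
Step 3: L = 2531812.037 * 0.403 = 1020320.3 N

1020320.3


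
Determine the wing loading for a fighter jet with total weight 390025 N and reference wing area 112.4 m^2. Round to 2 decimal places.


Step 1: Wing loading = W / S = 390025 / 112.4
Step 2: Wing loading = 3469.97 N/m^2

3469.97


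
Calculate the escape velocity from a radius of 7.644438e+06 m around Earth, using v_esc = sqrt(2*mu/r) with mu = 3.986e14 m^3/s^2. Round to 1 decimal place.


Step 1: 2*mu/r = 2 * 3.986e14 / 7.644438e+06 = 104284971.6356
Step 2: v_esc = sqrt(104284971.6356) = 10212.0 m/s

10212.0


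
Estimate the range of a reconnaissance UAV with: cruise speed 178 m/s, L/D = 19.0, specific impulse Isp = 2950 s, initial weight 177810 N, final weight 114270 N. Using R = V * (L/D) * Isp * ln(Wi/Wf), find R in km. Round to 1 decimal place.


Step 1: Coefficient = V * (L/D) * Isp = 178 * 19.0 * 2950 = 9976900.0 m
Step 2: Wi/Wf = 177810 / 114270 = 1.556051
Step 3: ln(1.556051) = 0.442151
Step 4: R = 9976900.0 * 0.442151 = 4411301.3 m = 4411.3 km

4411.3


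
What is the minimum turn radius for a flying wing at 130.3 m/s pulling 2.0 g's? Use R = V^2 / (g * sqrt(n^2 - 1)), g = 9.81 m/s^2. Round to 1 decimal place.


Step 1: V^2 = 130.3^2 = 16978.09
Step 2: n^2 - 1 = 2.0^2 - 1 = 3.0
Step 3: sqrt(3.0) = 1.732051
Step 4: R = 16978.09 / (9.81 * 1.732051) = 999.2 m

999.2


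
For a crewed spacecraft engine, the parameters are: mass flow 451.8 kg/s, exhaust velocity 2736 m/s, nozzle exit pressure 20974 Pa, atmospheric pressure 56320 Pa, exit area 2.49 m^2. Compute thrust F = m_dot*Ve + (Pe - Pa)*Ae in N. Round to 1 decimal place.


Step 1: Momentum thrust = m_dot * Ve = 451.8 * 2736 = 1236124.8 N
Step 2: Pressure thrust = (Pe - Pa) * Ae = (20974 - 56320) * 2.49 = -88011.54 N
Step 3: Total thrust F = 1236124.8 + -88011.54 = 1148113.3 N

1148113.3


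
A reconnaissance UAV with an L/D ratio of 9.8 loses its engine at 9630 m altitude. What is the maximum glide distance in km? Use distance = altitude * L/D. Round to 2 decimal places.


Step 1: Glide distance = altitude * L/D = 9630 * 9.8 = 94374.0 m
Step 2: Convert to km: 94374.0 / 1000 = 94.37 km

94.37


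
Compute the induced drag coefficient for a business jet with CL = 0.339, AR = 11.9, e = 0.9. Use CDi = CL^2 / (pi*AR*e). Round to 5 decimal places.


Step 1: CL^2 = 0.339^2 = 0.114921
Step 2: pi * AR * e = 3.14159 * 11.9 * 0.9 = 33.646457
Step 3: CDi = 0.114921 / 33.646457 = 0.00342

0.00342


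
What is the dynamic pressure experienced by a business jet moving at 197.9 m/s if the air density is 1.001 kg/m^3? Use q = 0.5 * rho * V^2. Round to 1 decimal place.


Step 1: V^2 = 197.9^2 = 39164.41
Step 2: q = 0.5 * 1.001 * 39164.41
Step 3: q = 19601.8 Pa

19601.8


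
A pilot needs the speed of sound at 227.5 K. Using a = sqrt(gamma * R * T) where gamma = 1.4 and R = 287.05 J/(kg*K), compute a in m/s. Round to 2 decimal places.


Step 1: gamma * R * T = 1.4 * 287.05 * 227.5 = 91425.425
Step 2: a = sqrt(91425.425) = 302.37 m/s

302.37


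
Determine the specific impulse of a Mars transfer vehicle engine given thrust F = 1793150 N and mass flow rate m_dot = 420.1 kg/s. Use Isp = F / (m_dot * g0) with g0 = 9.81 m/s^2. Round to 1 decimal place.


Step 1: m_dot * g0 = 420.1 * 9.81 = 4121.18
Step 2: Isp = 1793150 / 4121.18 = 435.1 s

435.1


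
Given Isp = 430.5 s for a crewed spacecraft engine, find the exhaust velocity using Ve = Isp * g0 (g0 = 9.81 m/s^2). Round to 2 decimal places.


Step 1: Ve = Isp * g0 = 430.5 * 9.81
Step 2: Ve = 4223.21 m/s

4223.21
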